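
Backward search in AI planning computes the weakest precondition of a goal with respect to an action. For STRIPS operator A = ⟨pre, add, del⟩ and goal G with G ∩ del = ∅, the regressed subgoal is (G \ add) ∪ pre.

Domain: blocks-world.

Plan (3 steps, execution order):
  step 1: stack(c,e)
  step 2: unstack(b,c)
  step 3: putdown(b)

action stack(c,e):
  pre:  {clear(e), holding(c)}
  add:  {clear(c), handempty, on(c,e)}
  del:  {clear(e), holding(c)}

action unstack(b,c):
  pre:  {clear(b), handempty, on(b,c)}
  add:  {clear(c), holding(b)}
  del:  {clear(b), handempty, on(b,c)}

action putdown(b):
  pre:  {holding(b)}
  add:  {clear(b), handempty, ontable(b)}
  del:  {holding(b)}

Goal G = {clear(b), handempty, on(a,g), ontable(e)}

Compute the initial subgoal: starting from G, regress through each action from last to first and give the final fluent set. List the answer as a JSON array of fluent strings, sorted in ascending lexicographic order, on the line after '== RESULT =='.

Work backward from the goal:
  through step 3 (putdown(b)): drop {clear(b), handempty}, keep {on(a,g), ontable(e)}, require {holding(b)}
    → {holding(b), on(a,g), ontable(e)}
  through step 2 (unstack(b,c)): drop {holding(b)}, keep {on(a,g), ontable(e)}, require {clear(b), handempty, on(b,c)}
    → {clear(b), handempty, on(a,g), on(b,c), ontable(e)}
  through step 1 (stack(c,e)): drop {handempty}, keep {clear(b), on(a,g), on(b,c), ontable(e)}, require {clear(e), holding(c)}
    → {clear(b), clear(e), holding(c), on(a,g), on(b,c), ontable(e)}

== RESULT ==
["clear(b)", "clear(e)", "holding(c)", "on(a,g)", "on(b,c)", "ontable(e)"]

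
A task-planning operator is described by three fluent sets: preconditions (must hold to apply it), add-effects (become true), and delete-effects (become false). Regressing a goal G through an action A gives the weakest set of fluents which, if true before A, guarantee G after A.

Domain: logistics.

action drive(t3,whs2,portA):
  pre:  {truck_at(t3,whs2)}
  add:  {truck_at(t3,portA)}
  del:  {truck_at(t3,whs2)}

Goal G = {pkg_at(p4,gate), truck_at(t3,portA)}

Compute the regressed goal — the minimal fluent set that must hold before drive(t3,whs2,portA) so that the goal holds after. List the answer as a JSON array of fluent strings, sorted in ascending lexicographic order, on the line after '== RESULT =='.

Regress:
  G ∩ del = {}  (empty — regression defined)
  G \ add = {pkg_at(p4,gate), truck_at(t3,portA)} \ {truck_at(t3,portA)} = {pkg_at(p4,gate)}
  ∪ pre   = {pkg_at(p4,gate)} ∪ {truck_at(t3,whs2)}
          = {pkg_at(p4,gate), truck_at(t3,whs2)}

== RESULT ==
["pkg_at(p4,gate)", "truck_at(t3,whs2)"]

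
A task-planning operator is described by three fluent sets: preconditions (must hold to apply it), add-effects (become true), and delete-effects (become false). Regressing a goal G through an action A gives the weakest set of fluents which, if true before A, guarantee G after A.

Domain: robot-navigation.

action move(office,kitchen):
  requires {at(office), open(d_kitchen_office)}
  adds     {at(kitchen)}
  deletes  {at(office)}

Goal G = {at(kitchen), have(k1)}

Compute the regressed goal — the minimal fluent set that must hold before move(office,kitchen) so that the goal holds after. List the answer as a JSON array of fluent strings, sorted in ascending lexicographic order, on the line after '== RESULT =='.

Compute (G \ add) ∪ pre:
  G ∩ del = {}  (empty — regression defined)
  G \ add = {at(kitchen), have(k1)} \ {at(kitchen)} = {have(k1)}
  ∪ pre   = {have(k1)} ∪ {at(office), open(d_kitchen_office)}
          = {at(office), have(k1), open(d_kitchen_office)}

== RESULT ==
["at(office)", "have(k1)", "open(d_kitchen_office)"]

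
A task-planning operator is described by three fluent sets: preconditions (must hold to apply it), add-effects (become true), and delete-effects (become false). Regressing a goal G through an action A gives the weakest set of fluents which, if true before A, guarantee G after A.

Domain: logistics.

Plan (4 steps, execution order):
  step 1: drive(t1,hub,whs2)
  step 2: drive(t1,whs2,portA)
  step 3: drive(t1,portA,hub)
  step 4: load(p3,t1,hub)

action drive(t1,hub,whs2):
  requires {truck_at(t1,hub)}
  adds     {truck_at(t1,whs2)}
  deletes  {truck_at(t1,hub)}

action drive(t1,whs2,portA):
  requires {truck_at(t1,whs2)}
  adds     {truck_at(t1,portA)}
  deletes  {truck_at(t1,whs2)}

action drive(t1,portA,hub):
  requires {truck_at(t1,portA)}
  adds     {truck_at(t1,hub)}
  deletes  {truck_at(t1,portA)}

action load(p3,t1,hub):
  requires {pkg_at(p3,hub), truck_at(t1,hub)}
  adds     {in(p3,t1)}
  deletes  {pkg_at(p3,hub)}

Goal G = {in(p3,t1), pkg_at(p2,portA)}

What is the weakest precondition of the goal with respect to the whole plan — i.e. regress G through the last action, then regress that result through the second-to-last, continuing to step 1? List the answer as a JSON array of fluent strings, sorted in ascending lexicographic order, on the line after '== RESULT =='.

Work backward from the goal:
  through step 4 (load(p3,t1,hub)): drop {in(p3,t1)}, keep {pkg_at(p2,portA)}, require {pkg_at(p3,hub), truck_at(t1,hub)}
    → {pkg_at(p2,portA), pkg_at(p3,hub), truck_at(t1,hub)}
  through step 3 (drive(t1,portA,hub)): drop {truck_at(t1,hub)}, keep {pkg_at(p2,portA), pkg_at(p3,hub)}, require {truck_at(t1,portA)}
    → {pkg_at(p2,portA), pkg_at(p3,hub), truck_at(t1,portA)}
  through step 2 (drive(t1,whs2,portA)): drop {truck_at(t1,portA)}, keep {pkg_at(p2,portA), pkg_at(p3,hub)}, require {truck_at(t1,whs2)}
    → {pkg_at(p2,portA), pkg_at(p3,hub), truck_at(t1,whs2)}
  through step 1 (drive(t1,hub,whs2)): drop {truck_at(t1,whs2)}, keep {pkg_at(p2,portA), pkg_at(p3,hub)}, require {truck_at(t1,hub)}
    → {pkg_at(p2,portA), pkg_at(p3,hub), truck_at(t1,hub)}

== RESULT ==
["pkg_at(p2,portA)", "pkg_at(p3,hub)", "truck_at(t1,hub)"]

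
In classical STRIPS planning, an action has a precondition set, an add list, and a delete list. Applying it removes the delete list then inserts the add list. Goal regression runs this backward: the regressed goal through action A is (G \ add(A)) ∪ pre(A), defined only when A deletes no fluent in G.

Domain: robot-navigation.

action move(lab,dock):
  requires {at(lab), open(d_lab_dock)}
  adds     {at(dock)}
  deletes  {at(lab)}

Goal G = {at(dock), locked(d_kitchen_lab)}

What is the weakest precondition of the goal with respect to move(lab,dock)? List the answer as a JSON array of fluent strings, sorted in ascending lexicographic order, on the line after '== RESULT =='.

Compute (G \ add) ∪ pre:
  G ∩ del = {}  (empty — regression defined)
  G \ add = {at(dock), locked(d_kitchen_lab)} \ {at(dock)} = {locked(d_kitchen_lab)}
  ∪ pre   = {locked(d_kitchen_lab)} ∪ {at(lab), open(d_lab_dock)}
          = {at(lab), locked(d_kitchen_lab), open(d_lab_dock)}

== RESULT ==
["at(lab)", "locked(d_kitchen_lab)", "open(d_lab_dock)"]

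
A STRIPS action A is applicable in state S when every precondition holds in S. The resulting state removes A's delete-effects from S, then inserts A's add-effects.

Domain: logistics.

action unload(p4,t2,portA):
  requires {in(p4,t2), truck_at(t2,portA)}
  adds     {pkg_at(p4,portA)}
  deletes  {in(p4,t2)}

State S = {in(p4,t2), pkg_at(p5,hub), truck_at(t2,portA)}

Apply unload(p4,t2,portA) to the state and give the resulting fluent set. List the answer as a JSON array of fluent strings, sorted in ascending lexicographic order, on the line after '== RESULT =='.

Progress:
  pre ⊆ S: {in(p4,t2), truck_at(t2,portA)} ⊆ S  — applicable
  S \ del = {pkg_at(p5,hub), truck_at(t2,portA)}
  ∪ add   = {pkg_at(p4,portA), pkg_at(p5,hub), truck_at(t2,portA)}

== RESULT ==
["pkg_at(p4,portA)", "pkg_at(p5,hub)", "truck_at(t2,portA)"]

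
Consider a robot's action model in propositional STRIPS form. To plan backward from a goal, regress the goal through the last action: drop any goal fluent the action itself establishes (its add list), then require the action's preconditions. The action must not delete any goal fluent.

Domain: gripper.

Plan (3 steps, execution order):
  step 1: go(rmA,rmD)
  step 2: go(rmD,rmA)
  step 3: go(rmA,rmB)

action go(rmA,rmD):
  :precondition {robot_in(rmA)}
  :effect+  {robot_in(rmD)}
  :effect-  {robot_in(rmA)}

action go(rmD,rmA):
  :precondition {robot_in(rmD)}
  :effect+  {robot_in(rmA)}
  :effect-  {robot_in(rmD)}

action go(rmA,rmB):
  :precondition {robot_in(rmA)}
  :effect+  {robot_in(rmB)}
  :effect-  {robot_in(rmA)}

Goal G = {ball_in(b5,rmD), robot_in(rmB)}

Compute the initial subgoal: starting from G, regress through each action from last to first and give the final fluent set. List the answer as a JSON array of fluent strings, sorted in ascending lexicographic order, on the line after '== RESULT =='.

Work backward from the goal:
  through step 3 (go(rmA,rmB)): drop {robot_in(rmB)}, keep {ball_in(b5,rmD)}, require {robot_in(rmA)}
    → {ball_in(b5,rmD), robot_in(rmA)}
  through step 2 (go(rmD,rmA)): drop {robot_in(rmA)}, keep {ball_in(b5,rmD)}, require {robot_in(rmD)}
    → {ball_in(b5,rmD), robot_in(rmD)}
  through step 1 (go(rmA,rmD)): drop {robot_in(rmD)}, keep {ball_in(b5,rmD)}, require {robot_in(rmA)}
    → {ball_in(b5,rmD), robot_in(rmA)}

== RESULT ==
["ball_in(b5,rmD)", "robot_in(rmA)"]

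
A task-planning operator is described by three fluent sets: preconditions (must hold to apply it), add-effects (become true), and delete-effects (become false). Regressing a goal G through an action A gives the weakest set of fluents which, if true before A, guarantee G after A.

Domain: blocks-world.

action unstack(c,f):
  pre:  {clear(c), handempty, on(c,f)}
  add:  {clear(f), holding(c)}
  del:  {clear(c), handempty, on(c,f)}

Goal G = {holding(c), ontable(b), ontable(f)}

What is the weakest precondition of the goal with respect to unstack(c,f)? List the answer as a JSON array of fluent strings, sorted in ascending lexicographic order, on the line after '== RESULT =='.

Compute (G \ add) ∪ pre:
  G ∩ del = {}  (empty — regression defined)
  G \ add = {holding(c), ontable(b), ontable(f)} \ {clear(f), holding(c)} = {ontable(b), ontable(f)}
  ∪ pre   = {ontable(b), ontable(f)} ∪ {clear(c), handempty, on(c,f)}
          = {clear(c), handempty, on(c,f), ontable(b), ontable(f)}

== RESULT ==
["clear(c)", "handempty", "on(c,f)", "ontable(b)", "ontable(f)"]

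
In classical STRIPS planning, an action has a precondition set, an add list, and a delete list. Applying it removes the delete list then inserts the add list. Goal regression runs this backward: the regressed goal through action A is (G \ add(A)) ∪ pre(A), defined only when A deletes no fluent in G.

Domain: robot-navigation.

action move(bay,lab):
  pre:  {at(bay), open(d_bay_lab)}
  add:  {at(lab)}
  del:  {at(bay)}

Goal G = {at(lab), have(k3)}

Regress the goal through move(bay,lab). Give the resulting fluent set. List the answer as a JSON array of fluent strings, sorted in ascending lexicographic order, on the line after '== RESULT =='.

Regress:
  G ∩ del = {}  (empty — regression defined)
  G \ add = {at(lab), have(k3)} \ {at(lab)} = {have(k3)}
  ∪ pre   = {have(k3)} ∪ {at(bay), open(d_bay_lab)}
          = {at(bay), have(k3), open(d_bay_lab)}

== RESULT ==
["at(bay)", "have(k3)", "open(d_bay_lab)"]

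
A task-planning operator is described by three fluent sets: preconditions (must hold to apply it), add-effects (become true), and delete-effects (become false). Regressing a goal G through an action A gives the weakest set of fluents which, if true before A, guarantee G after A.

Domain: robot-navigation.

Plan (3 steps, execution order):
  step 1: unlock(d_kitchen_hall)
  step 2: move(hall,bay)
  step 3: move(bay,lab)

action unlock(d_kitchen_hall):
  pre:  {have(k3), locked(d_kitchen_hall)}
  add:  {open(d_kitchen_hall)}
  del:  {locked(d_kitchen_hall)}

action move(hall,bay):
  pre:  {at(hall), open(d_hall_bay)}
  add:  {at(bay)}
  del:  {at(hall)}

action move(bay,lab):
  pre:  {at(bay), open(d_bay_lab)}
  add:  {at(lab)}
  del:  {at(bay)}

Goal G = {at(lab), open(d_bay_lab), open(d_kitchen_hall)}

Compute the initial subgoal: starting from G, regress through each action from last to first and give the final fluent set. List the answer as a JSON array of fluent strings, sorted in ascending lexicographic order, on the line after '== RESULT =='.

Work backward from the goal:
  through step 3 (move(bay,lab)): drop {at(lab)}, keep {open(d_bay_lab), open(d_kitchen_hall)}, require {at(bay), open(d_bay_lab)}
    → {at(bay), open(d_bay_lab), open(d_kitchen_hall)}
  through step 2 (move(hall,bay)): drop {at(bay)}, keep {open(d_bay_lab), open(d_kitchen_hall)}, require {at(hall), open(d_hall_bay)}
    → {at(hall), open(d_bay_lab), open(d_hall_bay), open(d_kitchen_hall)}
  through step 1 (unlock(d_kitchen_hall)): drop {open(d_kitchen_hall)}, keep {at(hall), open(d_bay_lab), open(d_hall_bay)}, require {have(k3), locked(d_kitchen_hall)}
    → {at(hall), have(k3), locked(d_kitchen_hall), open(d_bay_lab), open(d_hall_bay)}

== RESULT ==
["at(hall)", "have(k3)", "locked(d_kitchen_hall)", "open(d_bay_lab)", "open(d_hall_bay)"]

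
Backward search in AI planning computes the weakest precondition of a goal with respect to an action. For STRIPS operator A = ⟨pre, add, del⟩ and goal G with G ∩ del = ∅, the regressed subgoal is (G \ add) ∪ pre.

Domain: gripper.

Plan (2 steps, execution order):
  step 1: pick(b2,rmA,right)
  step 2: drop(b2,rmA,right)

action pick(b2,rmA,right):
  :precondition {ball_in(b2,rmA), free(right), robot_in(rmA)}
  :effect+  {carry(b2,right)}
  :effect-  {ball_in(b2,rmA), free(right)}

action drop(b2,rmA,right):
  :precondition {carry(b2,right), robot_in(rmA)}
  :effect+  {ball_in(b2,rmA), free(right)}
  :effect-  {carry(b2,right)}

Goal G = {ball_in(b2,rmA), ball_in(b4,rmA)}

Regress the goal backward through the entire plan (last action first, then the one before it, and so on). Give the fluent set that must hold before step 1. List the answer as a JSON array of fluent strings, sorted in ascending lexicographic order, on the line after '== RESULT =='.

Regress step by step:
  through step 2 (drop(b2,rmA,right)): drop {ball_in(b2,rmA)}, keep {ball_in(b4,rmA)}, require {carry(b2,right), robot_in(rmA)}
    → {ball_in(b4,rmA), carry(b2,right), robot_in(rmA)}
  through step 1 (pick(b2,rmA,right)): drop {carry(b2,right)}, keep {ball_in(b4,rmA), robot_in(rmA)}, require {ball_in(b2,rmA), free(right), robot_in(rmA)}
    → {ball_in(b2,rmA), ball_in(b4,rmA), free(right), robot_in(rmA)}

== RESULT ==
["ball_in(b2,rmA)", "ball_in(b4,rmA)", "free(right)", "robot_in(rmA)"]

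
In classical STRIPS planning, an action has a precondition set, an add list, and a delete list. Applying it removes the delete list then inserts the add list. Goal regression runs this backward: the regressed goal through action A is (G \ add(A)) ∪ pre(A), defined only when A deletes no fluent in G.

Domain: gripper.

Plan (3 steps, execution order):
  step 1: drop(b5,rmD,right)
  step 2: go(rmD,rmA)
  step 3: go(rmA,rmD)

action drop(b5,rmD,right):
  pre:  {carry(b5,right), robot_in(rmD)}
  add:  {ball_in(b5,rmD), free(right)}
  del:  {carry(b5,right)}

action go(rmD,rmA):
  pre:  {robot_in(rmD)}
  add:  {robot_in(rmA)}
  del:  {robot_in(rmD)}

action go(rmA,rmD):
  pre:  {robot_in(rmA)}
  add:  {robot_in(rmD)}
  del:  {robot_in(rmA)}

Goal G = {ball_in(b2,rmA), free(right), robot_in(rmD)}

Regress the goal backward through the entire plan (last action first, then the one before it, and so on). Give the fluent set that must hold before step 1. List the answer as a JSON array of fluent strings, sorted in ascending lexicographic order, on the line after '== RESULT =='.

Work backward from the goal:
  through step 3 (go(rmA,rmD)): drop {robot_in(rmD)}, keep {ball_in(b2,rmA), free(right)}, require {robot_in(rmA)}
    → {ball_in(b2,rmA), free(right), robot_in(rmA)}
  through step 2 (go(rmD,rmA)): drop {robot_in(rmA)}, keep {ball_in(b2,rmA), free(right)}, require {robot_in(rmD)}
    → {ball_in(b2,rmA), free(right), robot_in(rmD)}
  through step 1 (drop(b5,rmD,right)): drop {free(right)}, keep {ball_in(b2,rmA), robot_in(rmD)}, require {carry(b5,right), robot_in(rmD)}
    → {ball_in(b2,rmA), carry(b5,right), robot_in(rmD)}

== RESULT ==
["ball_in(b2,rmA)", "carry(b5,right)", "robot_in(rmD)"]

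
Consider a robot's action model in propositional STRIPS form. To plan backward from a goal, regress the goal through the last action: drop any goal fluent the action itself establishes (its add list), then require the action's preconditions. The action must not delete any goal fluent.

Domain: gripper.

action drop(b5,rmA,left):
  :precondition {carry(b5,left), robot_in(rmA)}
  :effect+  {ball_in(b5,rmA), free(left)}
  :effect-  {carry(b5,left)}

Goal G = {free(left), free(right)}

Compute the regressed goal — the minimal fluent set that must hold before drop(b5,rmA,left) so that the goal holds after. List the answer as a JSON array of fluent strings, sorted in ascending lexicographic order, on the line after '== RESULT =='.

Compute (G \ add) ∪ pre:
  G ∩ del = {}  (empty — regression defined)
  G \ add = {free(left), free(right)} \ {ball_in(b5,rmA), free(left)} = {free(right)}
  ∪ pre   = {free(right)} ∪ {carry(b5,left), robot_in(rmA)}
          = {carry(b5,left), free(right), robot_in(rmA)}

== RESULT ==
["carry(b5,left)", "free(right)", "robot_in(rmA)"]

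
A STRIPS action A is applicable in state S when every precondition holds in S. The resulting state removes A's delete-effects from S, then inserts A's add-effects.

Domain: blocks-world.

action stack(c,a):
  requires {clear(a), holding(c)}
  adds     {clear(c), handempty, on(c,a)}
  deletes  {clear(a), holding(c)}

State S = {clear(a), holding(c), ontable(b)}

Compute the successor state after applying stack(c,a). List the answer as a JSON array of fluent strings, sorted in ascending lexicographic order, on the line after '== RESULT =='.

Progress:
  pre ⊆ S: {clear(a), holding(c)} ⊆ S  — applicable
  S \ del = {ontable(b)}
  ∪ add   = {clear(c), handempty, on(c,a), ontable(b)}

== RESULT ==
["clear(c)", "handempty", "on(c,a)", "ontable(b)"]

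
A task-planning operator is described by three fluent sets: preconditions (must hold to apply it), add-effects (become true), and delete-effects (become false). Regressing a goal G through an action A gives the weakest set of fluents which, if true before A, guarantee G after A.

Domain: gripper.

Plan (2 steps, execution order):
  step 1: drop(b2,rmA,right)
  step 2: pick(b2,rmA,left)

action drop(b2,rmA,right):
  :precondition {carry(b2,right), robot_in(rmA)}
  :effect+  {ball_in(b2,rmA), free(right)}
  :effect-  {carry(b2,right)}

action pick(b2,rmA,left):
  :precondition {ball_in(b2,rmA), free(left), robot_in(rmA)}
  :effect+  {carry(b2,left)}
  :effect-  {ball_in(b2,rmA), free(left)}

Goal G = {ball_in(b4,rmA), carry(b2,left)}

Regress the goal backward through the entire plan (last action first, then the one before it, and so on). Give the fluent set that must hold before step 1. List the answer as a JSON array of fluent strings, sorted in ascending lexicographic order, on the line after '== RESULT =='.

Work backward from the goal:
  through step 2 (pick(b2,rmA,left)): drop {carry(b2,left)}, keep {ball_in(b4,rmA)}, require {ball_in(b2,rmA), free(left), robot_in(rmA)}
    → {ball_in(b2,rmA), ball_in(b4,rmA), free(left), robot_in(rmA)}
  through step 1 (drop(b2,rmA,right)): drop {ball_in(b2,rmA)}, keep {ball_in(b4,rmA), free(left), robot_in(rmA)}, require {carry(b2,right), robot_in(rmA)}
    → {ball_in(b4,rmA), carry(b2,right), free(left), robot_in(rmA)}

== RESULT ==
["ball_in(b4,rmA)", "carry(b2,right)", "free(left)", "robot_in(rmA)"]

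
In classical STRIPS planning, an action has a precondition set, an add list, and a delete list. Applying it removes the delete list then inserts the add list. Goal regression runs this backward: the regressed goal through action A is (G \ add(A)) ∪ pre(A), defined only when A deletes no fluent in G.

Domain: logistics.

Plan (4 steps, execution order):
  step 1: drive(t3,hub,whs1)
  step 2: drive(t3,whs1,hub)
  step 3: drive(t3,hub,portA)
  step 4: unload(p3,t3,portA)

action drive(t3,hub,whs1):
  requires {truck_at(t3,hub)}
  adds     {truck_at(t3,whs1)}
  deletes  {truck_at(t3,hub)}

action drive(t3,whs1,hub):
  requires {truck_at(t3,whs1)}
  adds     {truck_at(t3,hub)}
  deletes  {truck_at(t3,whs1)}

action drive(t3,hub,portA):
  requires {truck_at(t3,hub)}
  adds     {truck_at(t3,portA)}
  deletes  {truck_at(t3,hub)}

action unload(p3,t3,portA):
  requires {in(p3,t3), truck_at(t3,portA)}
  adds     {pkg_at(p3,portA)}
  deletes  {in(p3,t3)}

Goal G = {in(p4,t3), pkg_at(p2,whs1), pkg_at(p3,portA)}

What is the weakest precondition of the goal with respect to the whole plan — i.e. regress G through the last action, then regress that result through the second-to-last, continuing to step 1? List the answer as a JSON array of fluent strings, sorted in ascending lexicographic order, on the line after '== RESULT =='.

Work backward from the goal:
  through step 4 (unload(p3,t3,portA)): drop {pkg_at(p3,portA)}, keep {in(p4,t3), pkg_at(p2,whs1)}, require {in(p3,t3), truck_at(t3,portA)}
    → {in(p3,t3), in(p4,t3), pkg_at(p2,whs1), truck_at(t3,portA)}
  through step 3 (drive(t3,hub,portA)): drop {truck_at(t3,portA)}, keep {in(p3,t3), in(p4,t3), pkg_at(p2,whs1)}, require {truck_at(t3,hub)}
    → {in(p3,t3), in(p4,t3), pkg_at(p2,whs1), truck_at(t3,hub)}
  through step 2 (drive(t3,whs1,hub)): drop {truck_at(t3,hub)}, keep {in(p3,t3), in(p4,t3), pkg_at(p2,whs1)}, require {truck_at(t3,whs1)}
    → {in(p3,t3), in(p4,t3), pkg_at(p2,whs1), truck_at(t3,whs1)}
  through step 1 (drive(t3,hub,whs1)): drop {truck_at(t3,whs1)}, keep {in(p3,t3), in(p4,t3), pkg_at(p2,whs1)}, require {truck_at(t3,hub)}
    → {in(p3,t3), in(p4,t3), pkg_at(p2,whs1), truck_at(t3,hub)}

== RESULT ==
["in(p3,t3)", "in(p4,t3)", "pkg_at(p2,whs1)", "truck_at(t3,hub)"]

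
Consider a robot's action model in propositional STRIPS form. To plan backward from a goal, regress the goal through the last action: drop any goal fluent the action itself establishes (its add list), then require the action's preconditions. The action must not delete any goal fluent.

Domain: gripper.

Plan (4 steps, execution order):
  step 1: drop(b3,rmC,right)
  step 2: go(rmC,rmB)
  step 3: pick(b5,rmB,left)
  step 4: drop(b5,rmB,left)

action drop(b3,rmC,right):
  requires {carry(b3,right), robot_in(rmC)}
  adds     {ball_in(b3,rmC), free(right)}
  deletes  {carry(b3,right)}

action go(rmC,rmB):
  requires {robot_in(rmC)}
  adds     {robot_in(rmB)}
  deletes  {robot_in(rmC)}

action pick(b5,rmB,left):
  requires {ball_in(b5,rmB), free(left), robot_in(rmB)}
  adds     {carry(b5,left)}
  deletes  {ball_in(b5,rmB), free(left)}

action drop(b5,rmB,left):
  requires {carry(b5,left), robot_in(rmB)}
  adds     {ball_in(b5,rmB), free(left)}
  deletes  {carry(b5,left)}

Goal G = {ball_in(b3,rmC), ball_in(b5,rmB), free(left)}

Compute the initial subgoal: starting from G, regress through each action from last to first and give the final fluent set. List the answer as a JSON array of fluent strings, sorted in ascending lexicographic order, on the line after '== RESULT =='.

Regress step by step:
  through step 4 (drop(b5,rmB,left)): drop {ball_in(b5,rmB), free(left)}, keep {ball_in(b3,rmC)}, require {carry(b5,left), robot_in(rmB)}
    → {ball_in(b3,rmC), carry(b5,left), robot_in(rmB)}
  through step 3 (pick(b5,rmB,left)): drop {carry(b5,left)}, keep {ball_in(b3,rmC), robot_in(rmB)}, require {ball_in(b5,rmB), free(left), robot_in(rmB)}
    → {ball_in(b3,rmC), ball_in(b5,rmB), free(left), robot_in(rmB)}
  through step 2 (go(rmC,rmB)): drop {robot_in(rmB)}, keep {ball_in(b3,rmC), ball_in(b5,rmB), free(left)}, require {robot_in(rmC)}
    → {ball_in(b3,rmC), ball_in(b5,rmB), free(left), robot_in(rmC)}
  through step 1 (drop(b3,rmC,right)): drop {ball_in(b3,rmC)}, keep {ball_in(b5,rmB), free(left), robot_in(rmC)}, require {carry(b3,right), robot_in(rmC)}
    → {ball_in(b5,rmB), carry(b3,right), free(left), robot_in(rmC)}

== RESULT ==
["ball_in(b5,rmB)", "carry(b3,right)", "free(left)", "robot_in(rmC)"]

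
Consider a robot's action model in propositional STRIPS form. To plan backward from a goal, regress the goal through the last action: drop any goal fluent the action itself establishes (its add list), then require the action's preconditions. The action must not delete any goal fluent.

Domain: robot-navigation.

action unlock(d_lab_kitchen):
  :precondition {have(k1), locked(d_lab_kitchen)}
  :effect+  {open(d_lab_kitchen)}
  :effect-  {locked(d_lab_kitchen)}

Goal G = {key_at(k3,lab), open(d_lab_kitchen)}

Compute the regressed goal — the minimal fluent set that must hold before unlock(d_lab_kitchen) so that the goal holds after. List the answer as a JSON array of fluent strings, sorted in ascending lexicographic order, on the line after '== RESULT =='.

Compute (G \ add) ∪ pre:
  G ∩ del = {}  (empty — regression defined)
  G \ add = {key_at(k3,lab), open(d_lab_kitchen)} \ {open(d_lab_kitchen)} = {key_at(k3,lab)}
  ∪ pre   = {key_at(k3,lab)} ∪ {have(k1), locked(d_lab_kitchen)}
          = {have(k1), key_at(k3,lab), locked(d_lab_kitchen)}

== RESULT ==
["have(k1)", "key_at(k3,lab)", "locked(d_lab_kitchen)"]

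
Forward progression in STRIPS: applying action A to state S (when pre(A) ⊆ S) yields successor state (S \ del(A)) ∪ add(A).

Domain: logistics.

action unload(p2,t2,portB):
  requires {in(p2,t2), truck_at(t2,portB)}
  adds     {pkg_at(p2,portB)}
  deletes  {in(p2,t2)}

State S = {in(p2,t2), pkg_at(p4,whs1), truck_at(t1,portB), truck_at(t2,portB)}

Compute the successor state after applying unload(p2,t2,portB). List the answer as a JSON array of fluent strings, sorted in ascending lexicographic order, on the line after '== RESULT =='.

Progress:
  pre ⊆ S: {in(p2,t2), truck_at(t2,portB)} ⊆ S  — applicable
  S \ del = {pkg_at(p4,whs1), truck_at(t1,portB), truck_at(t2,portB)}
  ∪ add   = {pkg_at(p2,portB), pkg_at(p4,whs1), truck_at(t1,portB), truck_at(t2,portB)}

== RESULT ==
["pkg_at(p2,portB)", "pkg_at(p4,whs1)", "truck_at(t1,portB)", "truck_at(t2,portB)"]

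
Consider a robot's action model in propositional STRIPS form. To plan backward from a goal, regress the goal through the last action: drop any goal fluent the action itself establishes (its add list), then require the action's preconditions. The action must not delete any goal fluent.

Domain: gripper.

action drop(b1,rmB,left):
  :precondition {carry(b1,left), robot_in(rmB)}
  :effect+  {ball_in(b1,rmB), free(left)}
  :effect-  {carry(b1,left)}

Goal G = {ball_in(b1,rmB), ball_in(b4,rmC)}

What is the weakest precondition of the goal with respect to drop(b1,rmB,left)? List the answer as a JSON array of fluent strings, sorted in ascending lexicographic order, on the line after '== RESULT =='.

Compute (G \ add) ∪ pre:
  G ∩ del = {}  (empty — regression defined)
  G \ add = {ball_in(b1,rmB), ball_in(b4,rmC)} \ {ball_in(b1,rmB), free(left)} = {ball_in(b4,rmC)}
  ∪ pre   = {ball_in(b4,rmC)} ∪ {carry(b1,left), robot_in(rmB)}
          = {ball_in(b4,rmC), carry(b1,left), robot_in(rmB)}

== RESULT ==
["ball_in(b4,rmC)", "carry(b1,left)", "robot_in(rmB)"]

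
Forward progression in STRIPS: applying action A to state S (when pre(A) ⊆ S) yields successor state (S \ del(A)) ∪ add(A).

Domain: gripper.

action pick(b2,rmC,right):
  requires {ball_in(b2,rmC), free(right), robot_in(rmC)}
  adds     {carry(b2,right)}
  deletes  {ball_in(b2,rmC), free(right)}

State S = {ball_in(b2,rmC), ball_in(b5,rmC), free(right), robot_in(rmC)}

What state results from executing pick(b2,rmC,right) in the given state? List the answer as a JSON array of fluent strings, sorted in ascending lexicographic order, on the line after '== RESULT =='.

Compute (S \ del) ∪ add:
  pre ⊆ S: {ball_in(b2,rmC), free(right), robot_in(rmC)} ⊆ S  — applicable
  S \ del = {ball_in(b5,rmC), robot_in(rmC)}
  ∪ add   = {ball_in(b5,rmC), carry(b2,right), robot_in(rmC)}

== RESULT ==
["ball_in(b5,rmC)", "carry(b2,right)", "robot_in(rmC)"]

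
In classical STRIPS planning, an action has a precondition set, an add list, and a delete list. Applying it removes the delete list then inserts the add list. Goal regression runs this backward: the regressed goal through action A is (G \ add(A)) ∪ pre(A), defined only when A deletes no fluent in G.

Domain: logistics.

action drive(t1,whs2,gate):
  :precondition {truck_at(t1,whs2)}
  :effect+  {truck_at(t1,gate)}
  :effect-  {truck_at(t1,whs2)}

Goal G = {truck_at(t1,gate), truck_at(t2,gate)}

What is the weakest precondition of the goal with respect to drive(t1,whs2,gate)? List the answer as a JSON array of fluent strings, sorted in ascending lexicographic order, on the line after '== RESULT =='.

Compute (G \ add) ∪ pre:
  G ∩ del = {}  (empty — regression defined)
  G \ add = {truck_at(t1,gate), truck_at(t2,gate)} \ {truck_at(t1,gate)} = {truck_at(t2,gate)}
  ∪ pre   = {truck_at(t2,gate)} ∪ {truck_at(t1,whs2)}
          = {truck_at(t1,whs2), truck_at(t2,gate)}

== RESULT ==
["truck_at(t1,whs2)", "truck_at(t2,gate)"]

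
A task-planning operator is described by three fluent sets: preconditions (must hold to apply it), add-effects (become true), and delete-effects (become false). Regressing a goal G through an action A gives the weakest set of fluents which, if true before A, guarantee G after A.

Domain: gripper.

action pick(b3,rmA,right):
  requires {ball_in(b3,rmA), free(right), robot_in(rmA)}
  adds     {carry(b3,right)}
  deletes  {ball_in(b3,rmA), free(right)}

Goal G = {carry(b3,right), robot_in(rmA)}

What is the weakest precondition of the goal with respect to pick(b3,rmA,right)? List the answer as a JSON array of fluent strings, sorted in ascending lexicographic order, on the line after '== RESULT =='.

Compute (G \ add) ∪ pre:
  G ∩ del = {}  (empty — regression defined)
  G \ add = {carry(b3,right), robot_in(rmA)} \ {carry(b3,right)} = {robot_in(rmA)}
  ∪ pre   = {robot_in(rmA)} ∪ {ball_in(b3,rmA), free(right), robot_in(rmA)}
          = {ball_in(b3,rmA), free(right), robot_in(rmA)}

== RESULT ==
["ball_in(b3,rmA)", "free(right)", "robot_in(rmA)"]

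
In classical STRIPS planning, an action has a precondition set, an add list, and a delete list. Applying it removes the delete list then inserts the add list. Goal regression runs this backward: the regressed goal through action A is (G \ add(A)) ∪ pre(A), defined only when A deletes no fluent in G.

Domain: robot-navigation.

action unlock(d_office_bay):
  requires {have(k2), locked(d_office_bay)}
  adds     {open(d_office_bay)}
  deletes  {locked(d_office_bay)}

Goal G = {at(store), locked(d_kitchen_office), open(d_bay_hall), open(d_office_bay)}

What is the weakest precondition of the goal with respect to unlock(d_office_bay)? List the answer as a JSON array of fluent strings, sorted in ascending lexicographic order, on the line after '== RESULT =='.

Regress:
  G ∩ del = {}  (empty — regression defined)
  G \ add = {at(store), locked(d_kitchen_office), open(d_bay_hall), open(d_office_bay)} \ {open(d_office_bay)} = {at(store), locked(d_kitchen_office), open(d_bay_hall)}
  ∪ pre   = {at(store), locked(d_kitchen_office), open(d_bay_hall)} ∪ {have(k2), locked(d_office_bay)}
          = {at(store), have(k2), locked(d_kitchen_office), locked(d_office_bay), open(d_bay_hall)}

== RESULT ==
["at(store)", "have(k2)", "locked(d_kitchen_office)", "locked(d_office_bay)", "open(d_bay_hall)"]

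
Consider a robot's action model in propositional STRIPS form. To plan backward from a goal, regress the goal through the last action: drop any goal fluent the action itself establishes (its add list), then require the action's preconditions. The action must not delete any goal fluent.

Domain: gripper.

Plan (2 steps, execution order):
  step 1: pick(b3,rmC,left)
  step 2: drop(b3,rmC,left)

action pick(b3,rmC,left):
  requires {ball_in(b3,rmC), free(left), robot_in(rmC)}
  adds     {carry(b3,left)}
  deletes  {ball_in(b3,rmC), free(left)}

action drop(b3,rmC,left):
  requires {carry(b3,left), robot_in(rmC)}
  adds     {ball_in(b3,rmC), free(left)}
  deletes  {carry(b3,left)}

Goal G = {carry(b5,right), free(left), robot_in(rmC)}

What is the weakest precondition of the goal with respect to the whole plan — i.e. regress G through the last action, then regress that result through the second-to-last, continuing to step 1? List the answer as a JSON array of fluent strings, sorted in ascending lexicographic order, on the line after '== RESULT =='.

Regress step by step:
  through step 2 (drop(b3,rmC,left)): drop {free(left)}, keep {carry(b5,right), robot_in(rmC)}, require {carry(b3,left), robot_in(rmC)}
    → {carry(b3,left), carry(b5,right), robot_in(rmC)}
  through step 1 (pick(b3,rmC,left)): drop {carry(b3,left)}, keep {carry(b5,right), robot_in(rmC)}, require {ball_in(b3,rmC), free(left), robot_in(rmC)}
    → {ball_in(b3,rmC), carry(b5,right), free(left), robot_in(rmC)}

== RESULT ==
["ball_in(b3,rmC)", "carry(b5,right)", "free(left)", "robot_in(rmC)"]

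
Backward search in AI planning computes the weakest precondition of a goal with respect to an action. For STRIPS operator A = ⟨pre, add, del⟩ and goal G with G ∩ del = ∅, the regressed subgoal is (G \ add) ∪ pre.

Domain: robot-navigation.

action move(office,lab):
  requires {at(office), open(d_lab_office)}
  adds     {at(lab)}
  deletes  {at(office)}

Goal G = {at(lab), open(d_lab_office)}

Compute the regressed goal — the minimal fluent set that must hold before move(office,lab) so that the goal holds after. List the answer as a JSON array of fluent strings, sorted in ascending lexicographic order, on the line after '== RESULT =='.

Regress:
  G ∩ del = {}  (empty — regression defined)
  G \ add = {at(lab), open(d_lab_office)} \ {at(lab)} = {open(d_lab_office)}
  ∪ pre   = {open(d_lab_office)} ∪ {at(office), open(d_lab_office)}
          = {at(office), open(d_lab_office)}

== RESULT ==
["at(office)", "open(d_lab_office)"]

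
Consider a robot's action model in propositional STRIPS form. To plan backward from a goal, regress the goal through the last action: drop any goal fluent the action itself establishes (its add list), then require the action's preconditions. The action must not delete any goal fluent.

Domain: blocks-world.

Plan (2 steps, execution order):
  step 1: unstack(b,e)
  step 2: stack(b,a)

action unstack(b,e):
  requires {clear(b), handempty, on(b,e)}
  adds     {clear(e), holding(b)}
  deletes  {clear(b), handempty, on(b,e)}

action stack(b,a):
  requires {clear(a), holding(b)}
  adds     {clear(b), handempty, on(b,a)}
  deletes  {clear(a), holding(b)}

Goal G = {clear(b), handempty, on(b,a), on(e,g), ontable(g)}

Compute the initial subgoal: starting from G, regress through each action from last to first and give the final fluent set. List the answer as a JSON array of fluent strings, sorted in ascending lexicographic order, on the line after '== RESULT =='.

Regress step by step:
  through step 2 (stack(b,a)): drop {clear(b), handempty, on(b,a)}, keep {on(e,g), ontable(g)}, require {clear(a), holding(b)}
    → {clear(a), holding(b), on(e,g), ontable(g)}
  through step 1 (unstack(b,e)): drop {holding(b)}, keep {clear(a), on(e,g), ontable(g)}, require {clear(b), handempty, on(b,e)}
    → {clear(a), clear(b), handempty, on(b,e), on(e,g), ontable(g)}

== RESULT ==
["clear(a)", "clear(b)", "handempty", "on(b,e)", "on(e,g)", "ontable(g)"]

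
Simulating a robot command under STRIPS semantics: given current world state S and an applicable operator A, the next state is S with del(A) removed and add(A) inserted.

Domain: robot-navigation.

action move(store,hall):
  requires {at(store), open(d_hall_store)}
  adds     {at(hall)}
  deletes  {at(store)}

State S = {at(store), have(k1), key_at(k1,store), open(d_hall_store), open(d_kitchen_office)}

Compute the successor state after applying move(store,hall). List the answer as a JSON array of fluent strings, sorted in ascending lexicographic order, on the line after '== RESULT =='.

Progress:
  pre ⊆ S: {at(store), open(d_hall_store)} ⊆ S  — applicable
  S \ del = {have(k1), key_at(k1,store), open(d_hall_store), open(d_kitchen_office)}
  ∪ add   = {at(hall), have(k1), key_at(k1,store), open(d_hall_store), open(d_kitchen_office)}

== RESULT ==
["at(hall)", "have(k1)", "key_at(k1,store)", "open(d_hall_store)", "open(d_kitchen_office)"]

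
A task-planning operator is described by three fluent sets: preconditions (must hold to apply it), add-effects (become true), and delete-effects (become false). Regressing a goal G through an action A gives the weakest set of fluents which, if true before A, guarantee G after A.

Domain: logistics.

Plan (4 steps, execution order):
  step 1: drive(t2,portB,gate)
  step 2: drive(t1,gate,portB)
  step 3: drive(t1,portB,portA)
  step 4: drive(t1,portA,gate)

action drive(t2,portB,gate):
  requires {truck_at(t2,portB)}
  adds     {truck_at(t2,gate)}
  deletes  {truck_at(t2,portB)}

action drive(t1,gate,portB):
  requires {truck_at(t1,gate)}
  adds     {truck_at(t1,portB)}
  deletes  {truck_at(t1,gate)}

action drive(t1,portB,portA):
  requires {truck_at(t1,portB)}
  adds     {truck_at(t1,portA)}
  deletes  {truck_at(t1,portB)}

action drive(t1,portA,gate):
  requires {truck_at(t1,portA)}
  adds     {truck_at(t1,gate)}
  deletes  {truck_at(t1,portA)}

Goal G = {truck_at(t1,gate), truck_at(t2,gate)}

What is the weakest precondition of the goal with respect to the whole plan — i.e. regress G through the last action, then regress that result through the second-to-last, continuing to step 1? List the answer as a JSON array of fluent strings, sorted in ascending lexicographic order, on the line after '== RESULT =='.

Work backward from the goal:
  through step 4 (drive(t1,portA,gate)): drop {truck_at(t1,gate)}, keep {truck_at(t2,gate)}, require {truck_at(t1,portA)}
    → {truck_at(t1,portA), truck_at(t2,gate)}
  through step 3 (drive(t1,portB,portA)): drop {truck_at(t1,portA)}, keep {truck_at(t2,gate)}, require {truck_at(t1,portB)}
    → {truck_at(t1,portB), truck_at(t2,gate)}
  through step 2 (drive(t1,gate,portB)): drop {truck_at(t1,portB)}, keep {truck_at(t2,gate)}, require {truck_at(t1,gate)}
    → {truck_at(t1,gate), truck_at(t2,gate)}
  through step 1 (drive(t2,portB,gate)): drop {truck_at(t2,gate)}, keep {truck_at(t1,gate)}, require {truck_at(t2,portB)}
    → {truck_at(t1,gate), truck_at(t2,portB)}

== RESULT ==
["truck_at(t1,gate)", "truck_at(t2,portB)"]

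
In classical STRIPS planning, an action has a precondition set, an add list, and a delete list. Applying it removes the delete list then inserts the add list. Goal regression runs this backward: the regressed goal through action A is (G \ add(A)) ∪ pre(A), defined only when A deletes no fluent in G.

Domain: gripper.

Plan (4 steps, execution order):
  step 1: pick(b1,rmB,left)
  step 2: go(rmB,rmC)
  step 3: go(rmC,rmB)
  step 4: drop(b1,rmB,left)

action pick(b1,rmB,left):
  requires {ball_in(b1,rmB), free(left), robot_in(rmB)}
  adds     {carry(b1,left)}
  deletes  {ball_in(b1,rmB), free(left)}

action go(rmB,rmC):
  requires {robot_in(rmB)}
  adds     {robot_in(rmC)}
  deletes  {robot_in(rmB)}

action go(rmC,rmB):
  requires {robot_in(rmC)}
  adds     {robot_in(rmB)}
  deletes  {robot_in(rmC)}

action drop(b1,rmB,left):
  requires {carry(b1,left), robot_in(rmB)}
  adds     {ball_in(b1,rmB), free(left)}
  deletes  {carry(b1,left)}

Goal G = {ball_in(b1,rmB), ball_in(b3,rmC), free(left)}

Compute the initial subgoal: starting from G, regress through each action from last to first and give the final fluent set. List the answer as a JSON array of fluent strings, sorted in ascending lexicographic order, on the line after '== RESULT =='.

Regress step by step:
  through step 4 (drop(b1,rmB,left)): drop {ball_in(b1,rmB), free(left)}, keep {ball_in(b3,rmC)}, require {carry(b1,left), robot_in(rmB)}
    → {ball_in(b3,rmC), carry(b1,left), robot_in(rmB)}
  through step 3 (go(rmC,rmB)): drop {robot_in(rmB)}, keep {ball_in(b3,rmC), carry(b1,left)}, require {robot_in(rmC)}
    → {ball_in(b3,rmC), carry(b1,left), robot_in(rmC)}
  through step 2 (go(rmB,rmC)): drop {robot_in(rmC)}, keep {ball_in(b3,rmC), carry(b1,left)}, require {robot_in(rmB)}
    → {ball_in(b3,rmC), carry(b1,left), robot_in(rmB)}
  through step 1 (pick(b1,rmB,left)): drop {carry(b1,left)}, keep {ball_in(b3,rmC), robot_in(rmB)}, require {ball_in(b1,rmB), free(left), robot_in(rmB)}
    → {ball_in(b1,rmB), ball_in(b3,rmC), free(left), robot_in(rmB)}

== RESULT ==
["ball_in(b1,rmB)", "ball_in(b3,rmC)", "free(left)", "robot_in(rmB)"]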